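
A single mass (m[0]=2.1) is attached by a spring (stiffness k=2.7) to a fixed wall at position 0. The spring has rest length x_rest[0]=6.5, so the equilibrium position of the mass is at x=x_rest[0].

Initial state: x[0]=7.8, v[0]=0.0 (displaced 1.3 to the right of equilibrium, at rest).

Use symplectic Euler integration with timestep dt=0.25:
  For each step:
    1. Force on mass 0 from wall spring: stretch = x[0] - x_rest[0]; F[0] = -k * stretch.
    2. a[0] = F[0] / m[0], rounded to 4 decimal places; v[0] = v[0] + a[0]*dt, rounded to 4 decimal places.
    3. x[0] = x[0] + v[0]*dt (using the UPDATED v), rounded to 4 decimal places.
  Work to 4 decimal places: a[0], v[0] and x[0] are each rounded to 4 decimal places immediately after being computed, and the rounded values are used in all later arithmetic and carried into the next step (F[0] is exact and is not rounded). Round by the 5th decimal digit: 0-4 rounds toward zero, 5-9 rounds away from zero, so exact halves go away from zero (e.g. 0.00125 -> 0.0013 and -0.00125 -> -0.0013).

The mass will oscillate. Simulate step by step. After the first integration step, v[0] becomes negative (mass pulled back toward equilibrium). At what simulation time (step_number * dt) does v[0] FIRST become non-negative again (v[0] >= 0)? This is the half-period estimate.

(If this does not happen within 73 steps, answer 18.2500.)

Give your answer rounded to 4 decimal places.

Answer: 3.0000

Derivation:
Step 0: x=[7.8000] v=[0.0000]
Step 1: x=[7.6955] v=[-0.4179]
Step 2: x=[7.4950] v=[-0.8022]
Step 3: x=[7.2145] v=[-1.1220]
Step 4: x=[6.8766] v=[-1.3517]
Step 5: x=[6.5084] v=[-1.4728]
Step 6: x=[6.1395] v=[-1.4755]
Step 7: x=[5.7996] v=[-1.3596]
Step 8: x=[5.5160] v=[-1.1345]
Step 9: x=[5.3115] v=[-0.8182]
Step 10: x=[5.2025] v=[-0.4362]
Step 11: x=[5.1977] v=[-0.0192]
Step 12: x=[5.2976] v=[0.3994]
First v>=0 after going negative at step 12, time=3.0000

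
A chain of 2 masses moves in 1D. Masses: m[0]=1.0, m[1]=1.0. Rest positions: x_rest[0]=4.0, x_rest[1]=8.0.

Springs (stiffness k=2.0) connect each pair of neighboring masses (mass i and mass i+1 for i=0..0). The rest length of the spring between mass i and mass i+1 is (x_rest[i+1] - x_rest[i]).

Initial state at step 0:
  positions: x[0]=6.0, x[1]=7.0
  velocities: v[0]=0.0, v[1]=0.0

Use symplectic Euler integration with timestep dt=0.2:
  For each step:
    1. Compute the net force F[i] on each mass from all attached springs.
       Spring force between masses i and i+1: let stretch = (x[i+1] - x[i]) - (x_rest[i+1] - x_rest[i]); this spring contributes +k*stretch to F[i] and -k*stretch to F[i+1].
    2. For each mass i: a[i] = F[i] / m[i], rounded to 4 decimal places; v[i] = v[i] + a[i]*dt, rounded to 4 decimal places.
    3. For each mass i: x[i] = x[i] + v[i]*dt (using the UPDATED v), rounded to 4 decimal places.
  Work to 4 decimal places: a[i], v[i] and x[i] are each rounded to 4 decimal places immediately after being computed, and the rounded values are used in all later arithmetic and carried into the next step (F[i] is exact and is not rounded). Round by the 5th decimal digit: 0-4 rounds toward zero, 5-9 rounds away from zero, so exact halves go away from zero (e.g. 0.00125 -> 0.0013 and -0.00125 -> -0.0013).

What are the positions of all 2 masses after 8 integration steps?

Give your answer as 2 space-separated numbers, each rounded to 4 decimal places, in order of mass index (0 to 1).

Answer: 3.0293 9.9707

Derivation:
Step 0: x=[6.0000 7.0000] v=[0.0000 0.0000]
Step 1: x=[5.7600 7.2400] v=[-1.2000 1.2000]
Step 2: x=[5.3184 7.6816] v=[-2.2080 2.2080]
Step 3: x=[4.7459 8.2541] v=[-2.8627 2.8627]
Step 4: x=[4.1340 8.8660] v=[-3.0594 3.0594]
Step 5: x=[3.5807 9.4193] v=[-2.7666 2.7666]
Step 6: x=[3.1745 9.8255] v=[-2.0312 2.0312]
Step 7: x=[2.9803 10.0197] v=[-0.9708 0.9708]
Step 8: x=[3.0293 9.9707] v=[0.2450 -0.2450]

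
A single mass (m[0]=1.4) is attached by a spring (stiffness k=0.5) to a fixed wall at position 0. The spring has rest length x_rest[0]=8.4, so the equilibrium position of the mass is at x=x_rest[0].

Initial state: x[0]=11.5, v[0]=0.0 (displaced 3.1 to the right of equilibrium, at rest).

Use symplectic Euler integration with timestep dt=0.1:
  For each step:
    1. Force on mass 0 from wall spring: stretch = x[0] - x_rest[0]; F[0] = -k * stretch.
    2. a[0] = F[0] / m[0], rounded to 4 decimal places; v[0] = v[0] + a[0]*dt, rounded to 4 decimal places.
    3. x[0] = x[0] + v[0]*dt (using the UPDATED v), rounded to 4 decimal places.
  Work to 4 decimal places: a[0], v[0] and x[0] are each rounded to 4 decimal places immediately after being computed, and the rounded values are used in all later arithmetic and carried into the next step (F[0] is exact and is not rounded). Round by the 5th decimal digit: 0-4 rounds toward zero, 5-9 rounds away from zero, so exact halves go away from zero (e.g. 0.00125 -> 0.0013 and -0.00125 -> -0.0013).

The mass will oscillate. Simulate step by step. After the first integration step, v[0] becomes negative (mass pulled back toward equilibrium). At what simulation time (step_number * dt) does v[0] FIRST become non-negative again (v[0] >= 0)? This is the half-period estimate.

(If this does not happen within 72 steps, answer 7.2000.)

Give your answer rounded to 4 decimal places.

Answer: 5.3000

Derivation:
Step 0: x=[11.5000] v=[0.0000]
Step 1: x=[11.4889] v=[-0.1107]
Step 2: x=[11.4668] v=[-0.2210]
Step 3: x=[11.4338] v=[-0.3305]
Step 4: x=[11.3899] v=[-0.4389]
Step 5: x=[11.3353] v=[-0.5457]
Step 6: x=[11.2703] v=[-0.6505]
Step 7: x=[11.1950] v=[-0.7530]
Step 8: x=[11.1097] v=[-0.8528]
Step 9: x=[11.0147] v=[-0.9496]
Step 10: x=[10.9104] v=[-1.0430]
Step 11: x=[10.7971] v=[-1.1327]
Step 12: x=[10.6753] v=[-1.2183]
Step 13: x=[10.5453] v=[-1.2996]
Step 14: x=[10.4077] v=[-1.3762]
Step 15: x=[10.2629] v=[-1.4479]
Step 16: x=[10.1115] v=[-1.5144]
Step 17: x=[9.9540] v=[-1.5755]
Step 18: x=[9.7909] v=[-1.6310]
Step 19: x=[9.6228] v=[-1.6807]
Step 20: x=[9.4504] v=[-1.7244]
Step 21: x=[9.2742] v=[-1.7619]
Step 22: x=[9.0949] v=[-1.7931]
Step 23: x=[8.9131] v=[-1.8179]
Step 24: x=[8.7295] v=[-1.8362]
Step 25: x=[8.5447] v=[-1.8480]
Step 26: x=[8.3594] v=[-1.8532]
Step 27: x=[8.1742] v=[-1.8518]
Step 28: x=[7.9898] v=[-1.8437]
Step 29: x=[7.8069] v=[-1.8291]
Step 30: x=[7.6261] v=[-1.8079]
Step 31: x=[7.4481] v=[-1.7803]
Step 32: x=[7.2735] v=[-1.7463]
Step 33: x=[7.1029] v=[-1.7061]
Step 34: x=[6.9369] v=[-1.6598]
Step 35: x=[6.7761] v=[-1.6076]
Step 36: x=[6.6211] v=[-1.5496]
Step 37: x=[6.4725] v=[-1.4861]
Step 38: x=[6.3308] v=[-1.4173]
Step 39: x=[6.1965] v=[-1.3434]
Step 40: x=[6.0700] v=[-1.2647]
Step 41: x=[5.9519] v=[-1.1815]
Step 42: x=[5.8425] v=[-1.0941]
Step 43: x=[5.7422] v=[-1.0028]
Step 44: x=[5.6514] v=[-0.9079]
Step 45: x=[5.5704] v=[-0.8097]
Step 46: x=[5.4995] v=[-0.7086]
Step 47: x=[5.4390] v=[-0.6050]
Step 48: x=[5.3891] v=[-0.4993]
Step 49: x=[5.3499] v=[-0.3918]
Step 50: x=[5.3216] v=[-0.2829]
Step 51: x=[5.3043] v=[-0.1730]
Step 52: x=[5.2981] v=[-0.0624]
Step 53: x=[5.3029] v=[0.0484]
First v>=0 after going negative at step 53, time=5.3000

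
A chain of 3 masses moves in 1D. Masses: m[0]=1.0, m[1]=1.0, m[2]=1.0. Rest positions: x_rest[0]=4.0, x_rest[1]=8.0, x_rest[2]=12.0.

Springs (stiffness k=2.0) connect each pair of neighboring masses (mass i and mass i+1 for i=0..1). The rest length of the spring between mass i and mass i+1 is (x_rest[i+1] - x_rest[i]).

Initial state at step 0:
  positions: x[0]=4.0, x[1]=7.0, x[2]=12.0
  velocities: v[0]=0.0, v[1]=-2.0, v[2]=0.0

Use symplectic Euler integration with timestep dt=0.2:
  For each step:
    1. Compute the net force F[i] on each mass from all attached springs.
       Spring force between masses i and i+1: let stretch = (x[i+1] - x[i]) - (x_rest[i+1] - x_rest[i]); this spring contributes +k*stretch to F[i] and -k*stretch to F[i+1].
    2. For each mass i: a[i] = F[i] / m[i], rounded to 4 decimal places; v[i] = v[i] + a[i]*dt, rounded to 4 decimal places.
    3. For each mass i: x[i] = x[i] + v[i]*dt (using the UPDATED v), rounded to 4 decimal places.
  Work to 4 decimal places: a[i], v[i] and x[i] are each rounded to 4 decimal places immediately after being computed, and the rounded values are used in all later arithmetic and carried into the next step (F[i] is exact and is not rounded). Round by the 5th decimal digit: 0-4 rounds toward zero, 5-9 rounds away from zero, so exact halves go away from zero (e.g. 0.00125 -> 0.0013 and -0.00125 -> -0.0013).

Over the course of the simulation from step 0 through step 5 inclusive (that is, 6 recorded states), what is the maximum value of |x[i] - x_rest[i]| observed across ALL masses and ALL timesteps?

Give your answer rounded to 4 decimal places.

Answer: 1.2944

Derivation:
Step 0: x=[4.0000 7.0000 12.0000] v=[0.0000 -2.0000 0.0000]
Step 1: x=[3.9200 6.7600 11.9200] v=[-0.4000 -1.2000 -0.4000]
Step 2: x=[3.7472 6.7056 11.7472] v=[-0.8640 -0.2720 -0.8640]
Step 3: x=[3.4911 6.8179 11.4911] v=[-1.2806 0.5613 -1.2806]
Step 4: x=[3.1811 7.0379 11.1811] v=[-1.5499 1.0999 -1.5499]
Step 5: x=[2.8597 7.2808 10.8597] v=[-1.6072 1.2145 -1.6072]
Max displacement = 1.2944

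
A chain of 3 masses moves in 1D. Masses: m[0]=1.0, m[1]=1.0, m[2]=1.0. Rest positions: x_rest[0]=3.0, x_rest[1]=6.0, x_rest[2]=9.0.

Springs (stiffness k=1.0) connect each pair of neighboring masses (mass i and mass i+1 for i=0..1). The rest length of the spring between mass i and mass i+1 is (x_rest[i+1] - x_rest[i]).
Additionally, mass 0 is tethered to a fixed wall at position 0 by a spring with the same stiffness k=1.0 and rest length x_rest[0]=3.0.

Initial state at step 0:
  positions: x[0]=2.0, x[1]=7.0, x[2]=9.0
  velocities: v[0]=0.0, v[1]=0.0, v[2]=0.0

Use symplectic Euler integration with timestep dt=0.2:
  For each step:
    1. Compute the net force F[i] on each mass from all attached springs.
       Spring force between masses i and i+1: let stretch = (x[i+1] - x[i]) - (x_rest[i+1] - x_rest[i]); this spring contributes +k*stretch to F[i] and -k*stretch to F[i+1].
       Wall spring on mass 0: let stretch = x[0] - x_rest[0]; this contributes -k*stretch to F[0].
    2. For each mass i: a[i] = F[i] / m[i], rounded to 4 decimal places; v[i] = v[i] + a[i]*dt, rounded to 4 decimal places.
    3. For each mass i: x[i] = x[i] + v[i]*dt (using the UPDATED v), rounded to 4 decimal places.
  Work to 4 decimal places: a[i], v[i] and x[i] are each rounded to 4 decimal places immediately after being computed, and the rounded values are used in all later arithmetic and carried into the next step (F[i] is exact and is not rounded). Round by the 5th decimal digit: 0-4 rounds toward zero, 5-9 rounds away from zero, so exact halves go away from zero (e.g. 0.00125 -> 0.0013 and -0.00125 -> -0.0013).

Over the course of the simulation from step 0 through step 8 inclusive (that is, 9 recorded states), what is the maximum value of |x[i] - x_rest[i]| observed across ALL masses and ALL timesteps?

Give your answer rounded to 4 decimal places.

Answer: 1.0192

Derivation:
Step 0: x=[2.0000 7.0000 9.0000] v=[0.0000 0.0000 0.0000]
Step 1: x=[2.1200 6.8800 9.0400] v=[0.6000 -0.6000 0.2000]
Step 2: x=[2.3456 6.6560 9.1136] v=[1.1280 -1.1200 0.3680]
Step 3: x=[2.6498 6.3579 9.2089] v=[1.5210 -1.4906 0.4765]
Step 4: x=[2.9963 6.0255 9.3102] v=[1.7327 -1.6620 0.5063]
Step 5: x=[3.3442 5.7033 9.4001] v=[1.7393 -1.6109 0.4494]
Step 6: x=[3.6527 5.4346 9.4621] v=[1.5423 -1.3434 0.3100]
Step 7: x=[3.8863 5.2557 9.4830] v=[1.1681 -0.8943 0.1045]
Step 8: x=[4.0192 5.1912 9.4548] v=[0.6647 -0.3227 -0.1410]
Max displacement = 1.0192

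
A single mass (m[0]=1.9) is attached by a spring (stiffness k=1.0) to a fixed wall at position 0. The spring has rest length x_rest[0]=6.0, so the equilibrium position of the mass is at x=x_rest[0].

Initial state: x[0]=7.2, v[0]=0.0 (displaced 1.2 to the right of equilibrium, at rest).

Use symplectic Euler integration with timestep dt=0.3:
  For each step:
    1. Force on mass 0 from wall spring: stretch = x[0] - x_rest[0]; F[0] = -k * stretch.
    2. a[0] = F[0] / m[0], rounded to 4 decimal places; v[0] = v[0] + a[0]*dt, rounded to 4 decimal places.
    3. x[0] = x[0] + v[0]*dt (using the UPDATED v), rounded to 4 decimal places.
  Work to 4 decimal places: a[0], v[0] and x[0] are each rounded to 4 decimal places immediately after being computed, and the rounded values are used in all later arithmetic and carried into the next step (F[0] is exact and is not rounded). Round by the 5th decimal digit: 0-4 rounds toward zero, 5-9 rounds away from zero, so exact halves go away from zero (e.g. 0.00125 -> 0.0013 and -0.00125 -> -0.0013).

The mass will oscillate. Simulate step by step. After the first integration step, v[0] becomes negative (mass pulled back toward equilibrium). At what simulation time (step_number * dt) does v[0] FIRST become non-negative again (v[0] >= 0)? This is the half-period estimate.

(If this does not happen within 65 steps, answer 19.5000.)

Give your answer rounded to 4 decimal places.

Answer: 4.5000

Derivation:
Step 0: x=[7.2000] v=[0.0000]
Step 1: x=[7.1432] v=[-0.1895]
Step 2: x=[7.0322] v=[-0.3700]
Step 3: x=[6.8723] v=[-0.5330]
Step 4: x=[6.6711] v=[-0.6707]
Step 5: x=[6.4381] v=[-0.7767]
Step 6: x=[6.1843] v=[-0.8459]
Step 7: x=[5.9218] v=[-0.8750]
Step 8: x=[5.6630] v=[-0.8626]
Step 9: x=[5.4202] v=[-0.8094]
Step 10: x=[5.2049] v=[-0.7178]
Step 11: x=[5.0272] v=[-0.5923]
Step 12: x=[4.8956] v=[-0.4387]
Step 13: x=[4.8163] v=[-0.2643]
Step 14: x=[4.7931] v=[-0.0774]
Step 15: x=[4.8271] v=[0.1132]
First v>=0 after going negative at step 15, time=4.5000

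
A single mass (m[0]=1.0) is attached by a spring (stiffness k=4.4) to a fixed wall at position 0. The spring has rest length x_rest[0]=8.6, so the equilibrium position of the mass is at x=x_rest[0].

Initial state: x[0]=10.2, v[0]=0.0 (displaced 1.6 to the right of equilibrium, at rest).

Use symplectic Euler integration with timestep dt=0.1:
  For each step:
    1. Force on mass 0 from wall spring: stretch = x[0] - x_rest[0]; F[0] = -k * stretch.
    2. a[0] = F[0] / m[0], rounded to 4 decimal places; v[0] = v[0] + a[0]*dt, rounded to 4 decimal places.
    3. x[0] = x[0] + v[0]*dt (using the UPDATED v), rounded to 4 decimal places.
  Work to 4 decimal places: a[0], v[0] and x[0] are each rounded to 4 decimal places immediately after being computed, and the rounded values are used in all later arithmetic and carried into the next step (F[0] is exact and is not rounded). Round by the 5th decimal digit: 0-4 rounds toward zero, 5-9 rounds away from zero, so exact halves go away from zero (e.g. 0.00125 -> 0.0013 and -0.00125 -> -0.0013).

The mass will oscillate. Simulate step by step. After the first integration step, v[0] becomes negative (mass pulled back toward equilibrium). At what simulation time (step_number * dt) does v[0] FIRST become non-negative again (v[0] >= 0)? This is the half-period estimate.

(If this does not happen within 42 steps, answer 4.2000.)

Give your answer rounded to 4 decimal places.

Step 0: x=[10.2000] v=[0.0000]
Step 1: x=[10.1296] v=[-0.7040]
Step 2: x=[9.9919] v=[-1.3770]
Step 3: x=[9.7930] v=[-1.9894]
Step 4: x=[9.5416] v=[-2.5143]
Step 5: x=[9.2487] v=[-2.9286]
Step 6: x=[8.9273] v=[-3.2140]
Step 7: x=[8.5915] v=[-3.3580]
Step 8: x=[8.2561] v=[-3.3543]
Step 9: x=[7.9358] v=[-3.2030]
Step 10: x=[7.6447] v=[-2.9108]
Step 11: x=[7.3957] v=[-2.4905]
Step 12: x=[7.1996] v=[-1.9606]
Step 13: x=[7.0652] v=[-1.3444]
Step 14: x=[6.9983] v=[-0.6691]
Step 15: x=[7.0019] v=[0.0357]
First v>=0 after going negative at step 15, time=1.5000

Answer: 1.5000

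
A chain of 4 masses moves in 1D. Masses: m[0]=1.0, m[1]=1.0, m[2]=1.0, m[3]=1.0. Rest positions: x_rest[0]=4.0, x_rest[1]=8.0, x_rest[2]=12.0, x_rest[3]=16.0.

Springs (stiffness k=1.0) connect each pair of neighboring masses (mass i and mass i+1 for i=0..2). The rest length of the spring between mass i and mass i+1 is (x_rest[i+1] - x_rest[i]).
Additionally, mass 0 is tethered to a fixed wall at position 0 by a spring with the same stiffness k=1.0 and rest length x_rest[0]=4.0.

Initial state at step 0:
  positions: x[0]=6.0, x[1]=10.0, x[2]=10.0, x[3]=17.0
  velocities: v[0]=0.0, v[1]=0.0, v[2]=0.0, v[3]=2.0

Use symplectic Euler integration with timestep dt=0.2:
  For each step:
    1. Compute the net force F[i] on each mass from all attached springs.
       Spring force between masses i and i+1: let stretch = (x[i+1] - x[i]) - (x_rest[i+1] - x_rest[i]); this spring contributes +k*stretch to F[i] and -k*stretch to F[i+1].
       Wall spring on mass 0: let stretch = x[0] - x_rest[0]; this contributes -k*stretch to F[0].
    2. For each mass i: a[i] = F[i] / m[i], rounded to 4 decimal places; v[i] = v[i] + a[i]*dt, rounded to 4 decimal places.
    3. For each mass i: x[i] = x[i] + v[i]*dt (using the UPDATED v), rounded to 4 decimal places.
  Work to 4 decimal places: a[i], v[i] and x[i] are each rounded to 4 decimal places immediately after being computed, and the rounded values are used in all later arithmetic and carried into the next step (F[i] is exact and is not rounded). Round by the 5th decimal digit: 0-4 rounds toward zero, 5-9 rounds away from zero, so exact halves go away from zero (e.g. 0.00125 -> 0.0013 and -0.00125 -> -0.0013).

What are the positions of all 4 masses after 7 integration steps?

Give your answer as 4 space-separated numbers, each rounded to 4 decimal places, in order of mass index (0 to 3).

Step 0: x=[6.0000 10.0000 10.0000 17.0000] v=[0.0000 0.0000 0.0000 2.0000]
Step 1: x=[5.9200 9.8400 10.2800 17.2800] v=[-0.4000 -0.8000 1.4000 1.4000]
Step 2: x=[5.7600 9.5408 10.8224 17.4400] v=[-0.8000 -1.4960 2.7120 0.8000]
Step 3: x=[5.5208 9.1416 11.5782 17.4953] v=[-1.1958 -1.9958 3.7792 0.2765]
Step 4: x=[5.2056 8.6951 12.4733 17.4739] v=[-1.5758 -2.2326 4.4753 -0.1069]
Step 5: x=[4.8218 8.2601 13.4173 17.4125] v=[-1.9190 -2.1749 4.7198 -0.3070]
Step 6: x=[4.3827 7.8939 14.3148 17.3513] v=[-2.1957 -1.8311 4.4874 -0.3060]
Step 7: x=[3.9087 7.6441 15.0769 17.3286] v=[-2.3700 -1.2492 3.8105 -0.1133]

Answer: 3.9087 7.6441 15.0769 17.3286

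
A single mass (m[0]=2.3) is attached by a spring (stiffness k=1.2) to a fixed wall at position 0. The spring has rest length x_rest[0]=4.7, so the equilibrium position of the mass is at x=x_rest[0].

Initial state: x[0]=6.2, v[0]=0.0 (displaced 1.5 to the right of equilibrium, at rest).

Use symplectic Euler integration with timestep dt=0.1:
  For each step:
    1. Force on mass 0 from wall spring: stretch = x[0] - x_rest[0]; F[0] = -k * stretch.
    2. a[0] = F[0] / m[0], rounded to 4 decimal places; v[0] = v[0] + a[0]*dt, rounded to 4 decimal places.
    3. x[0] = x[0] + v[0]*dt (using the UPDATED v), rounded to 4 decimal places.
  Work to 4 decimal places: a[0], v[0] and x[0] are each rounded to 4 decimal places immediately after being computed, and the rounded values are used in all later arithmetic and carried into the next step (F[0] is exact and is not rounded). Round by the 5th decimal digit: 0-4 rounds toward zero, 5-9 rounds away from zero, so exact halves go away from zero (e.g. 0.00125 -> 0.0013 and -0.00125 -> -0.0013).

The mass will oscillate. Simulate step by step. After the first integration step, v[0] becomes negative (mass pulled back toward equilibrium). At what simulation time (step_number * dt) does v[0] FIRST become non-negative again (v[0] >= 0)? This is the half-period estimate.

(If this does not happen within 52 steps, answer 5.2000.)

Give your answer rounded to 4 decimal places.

Step 0: x=[6.2000] v=[0.0000]
Step 1: x=[6.1922] v=[-0.0783]
Step 2: x=[6.1766] v=[-0.1562]
Step 3: x=[6.1533] v=[-0.2332]
Step 4: x=[6.1224] v=[-0.3090]
Step 5: x=[6.0841] v=[-0.3832]
Step 6: x=[6.0386] v=[-0.4554]
Step 7: x=[5.9861] v=[-0.5252]
Step 8: x=[5.9269] v=[-0.5923]
Step 9: x=[5.8613] v=[-0.6563]
Step 10: x=[5.7896] v=[-0.7169]
Step 11: x=[5.7122] v=[-0.7738]
Step 12: x=[5.6295] v=[-0.8266]
Step 13: x=[5.5420] v=[-0.8751]
Step 14: x=[5.4501] v=[-0.9190]
Step 15: x=[5.3543] v=[-0.9581]
Step 16: x=[5.2551] v=[-0.9922]
Step 17: x=[5.1530] v=[-1.0212]
Step 18: x=[5.0485] v=[-1.0448]
Step 19: x=[4.9422] v=[-1.0630]
Step 20: x=[4.8346] v=[-1.0756]
Step 21: x=[4.7263] v=[-1.0826]
Step 22: x=[4.6179] v=[-1.0840]
Step 23: x=[4.5099] v=[-1.0797]
Step 24: x=[4.4029] v=[-1.0698]
Step 25: x=[4.2975] v=[-1.0543]
Step 26: x=[4.1942] v=[-1.0333]
Step 27: x=[4.0935] v=[-1.0069]
Step 28: x=[3.9960] v=[-0.9753]
Step 29: x=[3.9021] v=[-0.9386]
Step 30: x=[3.8124] v=[-0.8970]
Step 31: x=[3.7273] v=[-0.8507]
Step 32: x=[3.6473] v=[-0.8000]
Step 33: x=[3.5728] v=[-0.7451]
Step 34: x=[3.5042] v=[-0.6863]
Step 35: x=[3.4418] v=[-0.6239]
Step 36: x=[3.3860] v=[-0.5583]
Step 37: x=[3.3370] v=[-0.4897]
Step 38: x=[3.2951] v=[-0.4186]
Step 39: x=[3.2606] v=[-0.3453]
Step 40: x=[3.2336] v=[-0.2702]
Step 41: x=[3.2142] v=[-0.1937]
Step 42: x=[3.2026] v=[-0.1162]
Step 43: x=[3.1988] v=[-0.0381]
Step 44: x=[3.2028] v=[0.0402]
First v>=0 after going negative at step 44, time=4.4000

Answer: 4.4000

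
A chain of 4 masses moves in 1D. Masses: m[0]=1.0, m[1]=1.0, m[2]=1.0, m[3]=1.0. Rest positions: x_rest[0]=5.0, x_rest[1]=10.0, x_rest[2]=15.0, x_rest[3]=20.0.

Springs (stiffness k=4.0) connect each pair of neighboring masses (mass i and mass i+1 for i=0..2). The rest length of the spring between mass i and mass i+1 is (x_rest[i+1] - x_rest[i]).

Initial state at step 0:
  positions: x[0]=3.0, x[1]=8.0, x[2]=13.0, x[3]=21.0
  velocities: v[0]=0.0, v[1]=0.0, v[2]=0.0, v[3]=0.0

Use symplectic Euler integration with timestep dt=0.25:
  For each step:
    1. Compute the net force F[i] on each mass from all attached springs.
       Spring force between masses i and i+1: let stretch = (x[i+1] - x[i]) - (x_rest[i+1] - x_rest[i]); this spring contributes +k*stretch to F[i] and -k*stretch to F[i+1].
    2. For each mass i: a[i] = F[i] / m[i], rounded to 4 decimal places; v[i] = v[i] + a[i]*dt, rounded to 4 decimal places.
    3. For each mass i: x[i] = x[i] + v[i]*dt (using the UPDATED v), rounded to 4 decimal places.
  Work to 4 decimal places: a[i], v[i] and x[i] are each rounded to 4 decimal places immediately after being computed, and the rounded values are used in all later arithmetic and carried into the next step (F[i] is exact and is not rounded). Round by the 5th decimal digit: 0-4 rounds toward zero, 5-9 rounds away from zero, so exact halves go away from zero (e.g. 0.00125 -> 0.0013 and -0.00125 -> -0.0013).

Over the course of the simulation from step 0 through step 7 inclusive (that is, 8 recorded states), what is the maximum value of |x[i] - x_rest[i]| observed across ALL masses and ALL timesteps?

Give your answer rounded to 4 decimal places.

Step 0: x=[3.0000 8.0000 13.0000 21.0000] v=[0.0000 0.0000 0.0000 0.0000]
Step 1: x=[3.0000 8.0000 13.7500 20.2500] v=[0.0000 0.0000 3.0000 -3.0000]
Step 2: x=[3.0000 8.1875 14.6875 19.1250] v=[0.0000 0.7500 3.7500 -4.5000]
Step 3: x=[3.0469 8.7031 15.1094 18.1406] v=[0.1875 2.0625 1.6875 -3.9375]
Step 4: x=[3.2578 9.4063 14.6875 17.6484] v=[0.8437 2.8126 -1.6876 -1.9687]
Step 5: x=[3.7559 9.8926 13.6855 17.6660] v=[1.9922 1.9453 -4.0079 0.0704]
Step 6: x=[4.5381 9.7930 12.7304 17.9385] v=[3.1289 -0.3985 -3.8203 1.0899]
Step 7: x=[5.3841 9.1140 12.3430 18.1590] v=[3.3838 -2.7160 -1.5496 0.8818]
Max displacement = 2.6570

Answer: 2.6570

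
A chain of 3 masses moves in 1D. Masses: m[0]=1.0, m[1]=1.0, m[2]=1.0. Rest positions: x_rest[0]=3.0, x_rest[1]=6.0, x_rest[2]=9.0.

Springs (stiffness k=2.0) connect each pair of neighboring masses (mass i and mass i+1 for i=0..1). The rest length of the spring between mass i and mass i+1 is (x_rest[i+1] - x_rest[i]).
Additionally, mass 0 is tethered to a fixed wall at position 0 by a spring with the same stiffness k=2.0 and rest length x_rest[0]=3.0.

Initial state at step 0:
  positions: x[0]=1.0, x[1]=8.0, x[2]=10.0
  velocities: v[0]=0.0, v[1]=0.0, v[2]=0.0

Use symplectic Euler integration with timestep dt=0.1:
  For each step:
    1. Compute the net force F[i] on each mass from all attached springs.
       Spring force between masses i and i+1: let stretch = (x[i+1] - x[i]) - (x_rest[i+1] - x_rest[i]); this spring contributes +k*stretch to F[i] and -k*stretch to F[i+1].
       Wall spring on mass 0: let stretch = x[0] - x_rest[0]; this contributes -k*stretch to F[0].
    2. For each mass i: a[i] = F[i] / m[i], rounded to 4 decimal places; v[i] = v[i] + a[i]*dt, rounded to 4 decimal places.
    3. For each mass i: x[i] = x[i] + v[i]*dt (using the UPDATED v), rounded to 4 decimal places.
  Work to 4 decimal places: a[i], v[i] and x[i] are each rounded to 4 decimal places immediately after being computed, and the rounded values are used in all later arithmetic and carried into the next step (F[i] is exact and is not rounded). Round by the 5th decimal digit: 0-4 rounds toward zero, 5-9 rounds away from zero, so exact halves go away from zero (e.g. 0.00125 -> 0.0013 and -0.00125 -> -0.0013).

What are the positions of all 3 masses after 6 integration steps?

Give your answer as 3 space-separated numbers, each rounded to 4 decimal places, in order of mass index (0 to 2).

Answer: 3.0771 6.3390 10.2670

Derivation:
Step 0: x=[1.0000 8.0000 10.0000] v=[0.0000 0.0000 0.0000]
Step 1: x=[1.1200 7.9000 10.0200] v=[1.2000 -1.0000 0.2000]
Step 2: x=[1.3532 7.7068 10.0576] v=[2.3320 -1.9320 0.3760]
Step 3: x=[1.6864 7.4335 10.1082] v=[3.3321 -2.7326 0.5058]
Step 4: x=[2.1008 7.0988 10.1653] v=[4.1442 -3.3471 0.5709]
Step 5: x=[2.5732 6.7255 10.2211] v=[4.7236 -3.7334 0.5576]
Step 6: x=[3.0771 6.3390 10.2670] v=[5.0394 -3.8647 0.4585]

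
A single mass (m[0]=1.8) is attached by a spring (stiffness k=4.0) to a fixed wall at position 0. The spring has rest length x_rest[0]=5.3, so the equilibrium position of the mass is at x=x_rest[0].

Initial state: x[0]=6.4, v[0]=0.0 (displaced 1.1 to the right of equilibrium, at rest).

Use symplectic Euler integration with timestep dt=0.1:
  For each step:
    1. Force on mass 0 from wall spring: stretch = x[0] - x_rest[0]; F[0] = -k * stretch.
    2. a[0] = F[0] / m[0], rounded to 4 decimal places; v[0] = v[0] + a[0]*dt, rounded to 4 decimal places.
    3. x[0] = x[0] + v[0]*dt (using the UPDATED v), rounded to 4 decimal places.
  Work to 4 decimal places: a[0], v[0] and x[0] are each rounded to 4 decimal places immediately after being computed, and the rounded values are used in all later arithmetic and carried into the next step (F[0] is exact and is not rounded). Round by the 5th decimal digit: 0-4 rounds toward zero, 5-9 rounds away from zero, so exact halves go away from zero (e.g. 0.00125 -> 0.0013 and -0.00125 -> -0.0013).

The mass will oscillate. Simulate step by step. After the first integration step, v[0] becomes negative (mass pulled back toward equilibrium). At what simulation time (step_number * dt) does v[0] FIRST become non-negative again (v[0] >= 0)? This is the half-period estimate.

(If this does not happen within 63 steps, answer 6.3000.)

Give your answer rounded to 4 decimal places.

Answer: 2.2000

Derivation:
Step 0: x=[6.4000] v=[0.0000]
Step 1: x=[6.3756] v=[-0.2444]
Step 2: x=[6.3273] v=[-0.4834]
Step 3: x=[6.2561] v=[-0.7117]
Step 4: x=[6.1637] v=[-0.9242]
Step 5: x=[6.0521] v=[-1.1161]
Step 6: x=[5.9238] v=[-1.2832]
Step 7: x=[5.7816] v=[-1.4218]
Step 8: x=[5.6287] v=[-1.5288]
Step 9: x=[5.4685] v=[-1.6018]
Step 10: x=[5.3046] v=[-1.6392]
Step 11: x=[5.1406] v=[-1.6402]
Step 12: x=[4.9801] v=[-1.6048]
Step 13: x=[4.8267] v=[-1.5337]
Step 14: x=[4.6839] v=[-1.4285]
Step 15: x=[4.5547] v=[-1.2916]
Step 16: x=[4.4421] v=[-1.1260]
Step 17: x=[4.3486] v=[-0.9354]
Step 18: x=[4.2762] v=[-0.7240]
Step 19: x=[4.2266] v=[-0.4965]
Step 20: x=[4.2008] v=[-0.2580]
Step 21: x=[4.1994] v=[-0.0137]
Step 22: x=[4.2225] v=[0.2309]
First v>=0 after going negative at step 22, time=2.2000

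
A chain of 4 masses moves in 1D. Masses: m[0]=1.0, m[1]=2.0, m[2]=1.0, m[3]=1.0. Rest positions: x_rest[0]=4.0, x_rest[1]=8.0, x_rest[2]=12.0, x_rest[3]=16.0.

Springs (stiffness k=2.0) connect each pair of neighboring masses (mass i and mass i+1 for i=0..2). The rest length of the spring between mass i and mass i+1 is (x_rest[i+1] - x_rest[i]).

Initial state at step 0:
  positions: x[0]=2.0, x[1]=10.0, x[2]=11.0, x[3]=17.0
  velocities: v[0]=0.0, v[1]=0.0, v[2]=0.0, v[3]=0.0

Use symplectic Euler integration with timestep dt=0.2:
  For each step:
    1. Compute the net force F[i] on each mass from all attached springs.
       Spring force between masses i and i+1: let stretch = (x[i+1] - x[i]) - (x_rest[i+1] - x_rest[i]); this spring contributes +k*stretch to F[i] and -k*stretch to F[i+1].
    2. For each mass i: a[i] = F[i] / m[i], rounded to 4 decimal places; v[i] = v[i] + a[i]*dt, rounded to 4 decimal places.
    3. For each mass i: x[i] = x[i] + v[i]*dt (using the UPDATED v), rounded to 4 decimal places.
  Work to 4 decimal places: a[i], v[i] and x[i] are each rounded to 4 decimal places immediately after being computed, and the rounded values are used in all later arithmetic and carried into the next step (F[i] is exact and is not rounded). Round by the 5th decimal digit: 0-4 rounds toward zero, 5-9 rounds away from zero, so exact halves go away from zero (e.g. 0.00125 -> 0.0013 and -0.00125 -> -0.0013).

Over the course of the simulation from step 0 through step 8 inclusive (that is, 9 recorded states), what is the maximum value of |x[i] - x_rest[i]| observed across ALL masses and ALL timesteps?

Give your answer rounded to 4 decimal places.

Answer: 2.4716

Derivation:
Step 0: x=[2.0000 10.0000 11.0000 17.0000] v=[0.0000 0.0000 0.0000 0.0000]
Step 1: x=[2.3200 9.7200 11.4000 16.8400] v=[1.6000 -1.4000 2.0000 -0.8000]
Step 2: x=[2.9120 9.2112 12.1008 16.5648] v=[2.9600 -2.5440 3.5040 -1.3760]
Step 3: x=[3.6879 8.5660 12.9276 16.2525] v=[3.8797 -3.2259 4.1338 -1.5616]
Step 4: x=[4.5341 7.9002 13.6714 15.9942] v=[4.2309 -3.3292 3.7191 -1.2916]
Step 5: x=[5.3296 7.3306 14.1393 15.8701] v=[3.9773 -2.8482 2.3397 -0.6207]
Step 6: x=[5.9651 6.9533 14.2010 15.9275] v=[3.1777 -1.8867 0.3085 0.2870]
Step 7: x=[6.3597 6.8263 13.8210 16.1668] v=[1.9730 -0.6348 -1.9000 1.1964]
Step 8: x=[6.4716 6.9605 13.0691 16.5384] v=[0.5596 0.6708 -3.7596 1.8581]
Max displacement = 2.4716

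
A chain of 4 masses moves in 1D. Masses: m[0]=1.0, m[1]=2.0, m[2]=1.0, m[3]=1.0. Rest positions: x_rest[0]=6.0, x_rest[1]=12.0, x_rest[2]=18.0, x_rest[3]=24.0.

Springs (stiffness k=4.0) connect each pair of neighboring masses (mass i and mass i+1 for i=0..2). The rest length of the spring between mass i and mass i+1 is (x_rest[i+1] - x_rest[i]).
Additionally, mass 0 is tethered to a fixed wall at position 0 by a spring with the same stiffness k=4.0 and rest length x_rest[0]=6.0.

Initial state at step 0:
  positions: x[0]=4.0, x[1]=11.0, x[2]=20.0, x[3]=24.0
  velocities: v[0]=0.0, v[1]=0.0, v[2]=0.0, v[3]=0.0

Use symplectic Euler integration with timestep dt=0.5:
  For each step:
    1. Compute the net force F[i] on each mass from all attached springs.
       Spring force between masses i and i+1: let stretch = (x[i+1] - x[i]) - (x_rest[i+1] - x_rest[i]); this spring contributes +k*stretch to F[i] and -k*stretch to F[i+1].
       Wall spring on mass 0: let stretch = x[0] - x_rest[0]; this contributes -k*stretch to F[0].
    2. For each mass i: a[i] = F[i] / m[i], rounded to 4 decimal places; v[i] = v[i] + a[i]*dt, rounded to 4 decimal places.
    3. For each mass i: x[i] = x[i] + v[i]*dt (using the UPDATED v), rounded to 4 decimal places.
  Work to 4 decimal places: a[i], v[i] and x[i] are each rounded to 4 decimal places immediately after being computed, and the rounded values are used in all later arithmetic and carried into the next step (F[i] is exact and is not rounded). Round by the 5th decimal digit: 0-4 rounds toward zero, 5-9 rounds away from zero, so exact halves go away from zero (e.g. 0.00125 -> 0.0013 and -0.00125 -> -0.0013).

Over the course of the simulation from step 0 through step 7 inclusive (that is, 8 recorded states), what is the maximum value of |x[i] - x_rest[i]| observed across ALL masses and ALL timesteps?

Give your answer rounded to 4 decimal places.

Answer: 4.0000

Derivation:
Step 0: x=[4.0000 11.0000 20.0000 24.0000] v=[0.0000 0.0000 0.0000 0.0000]
Step 1: x=[7.0000 12.0000 15.0000 26.0000] v=[6.0000 2.0000 -10.0000 4.0000]
Step 2: x=[8.0000 12.0000 18.0000 23.0000] v=[2.0000 0.0000 6.0000 -6.0000]
Step 3: x=[5.0000 13.0000 20.0000 21.0000] v=[-6.0000 2.0000 4.0000 -4.0000]
Step 4: x=[5.0000 13.5000 16.0000 24.0000] v=[0.0000 1.0000 -8.0000 6.0000]
Step 5: x=[8.5000 11.0000 17.5000 25.0000] v=[7.0000 -5.0000 3.0000 2.0000]
Step 6: x=[6.0000 10.5000 20.0000 24.5000] v=[-5.0000 -1.0000 5.0000 -1.0000]
Step 7: x=[2.0000 12.5000 17.5000 25.5000] v=[-8.0000 4.0000 -5.0000 2.0000]
Max displacement = 4.0000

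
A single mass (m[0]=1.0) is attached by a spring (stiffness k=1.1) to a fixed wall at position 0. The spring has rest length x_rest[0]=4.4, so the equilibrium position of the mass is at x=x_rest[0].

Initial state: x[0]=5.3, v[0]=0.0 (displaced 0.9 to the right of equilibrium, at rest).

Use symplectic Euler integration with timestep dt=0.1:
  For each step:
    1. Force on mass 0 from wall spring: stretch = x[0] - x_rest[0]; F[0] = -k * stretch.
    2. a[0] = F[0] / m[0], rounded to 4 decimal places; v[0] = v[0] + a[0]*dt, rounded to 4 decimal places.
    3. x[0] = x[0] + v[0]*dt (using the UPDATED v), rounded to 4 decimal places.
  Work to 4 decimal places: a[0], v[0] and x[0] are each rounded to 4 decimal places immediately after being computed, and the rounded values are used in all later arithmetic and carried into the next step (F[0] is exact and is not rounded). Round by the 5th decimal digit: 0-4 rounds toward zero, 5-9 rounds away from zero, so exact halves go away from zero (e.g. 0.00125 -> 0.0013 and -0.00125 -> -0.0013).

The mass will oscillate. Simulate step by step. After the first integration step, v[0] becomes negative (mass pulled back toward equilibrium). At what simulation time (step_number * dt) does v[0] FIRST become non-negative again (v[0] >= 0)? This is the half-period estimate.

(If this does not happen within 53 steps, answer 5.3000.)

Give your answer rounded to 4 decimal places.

Answer: 3.0000

Derivation:
Step 0: x=[5.3000] v=[0.0000]
Step 1: x=[5.2901] v=[-0.0990]
Step 2: x=[5.2704] v=[-0.1969]
Step 3: x=[5.2411] v=[-0.2926]
Step 4: x=[5.2026] v=[-0.3851]
Step 5: x=[5.1553] v=[-0.4734]
Step 6: x=[5.0997] v=[-0.5565]
Step 7: x=[5.0364] v=[-0.6335]
Step 8: x=[4.9661] v=[-0.7035]
Step 9: x=[4.8895] v=[-0.7658]
Step 10: x=[4.8075] v=[-0.8197]
Step 11: x=[4.7211] v=[-0.8645]
Step 12: x=[4.6311] v=[-0.8998]
Step 13: x=[4.5386] v=[-0.9252]
Step 14: x=[4.4446] v=[-0.9405]
Step 15: x=[4.3501] v=[-0.9454]
Step 16: x=[4.2561] v=[-0.9399]
Step 17: x=[4.1637] v=[-0.9241]
Step 18: x=[4.0739] v=[-0.8981]
Step 19: x=[3.9877] v=[-0.8622]
Step 20: x=[3.9060] v=[-0.8169]
Step 21: x=[3.8297] v=[-0.7626]
Step 22: x=[3.7597] v=[-0.6999]
Step 23: x=[3.6968] v=[-0.6295]
Step 24: x=[3.6416] v=[-0.5522]
Step 25: x=[3.5947] v=[-0.4688]
Step 26: x=[3.5567] v=[-0.3802]
Step 27: x=[3.5280] v=[-0.2874]
Step 28: x=[3.5089] v=[-0.1915]
Step 29: x=[3.4996] v=[-0.0935]
Step 30: x=[3.5002] v=[0.0055]
First v>=0 after going negative at step 30, time=3.0000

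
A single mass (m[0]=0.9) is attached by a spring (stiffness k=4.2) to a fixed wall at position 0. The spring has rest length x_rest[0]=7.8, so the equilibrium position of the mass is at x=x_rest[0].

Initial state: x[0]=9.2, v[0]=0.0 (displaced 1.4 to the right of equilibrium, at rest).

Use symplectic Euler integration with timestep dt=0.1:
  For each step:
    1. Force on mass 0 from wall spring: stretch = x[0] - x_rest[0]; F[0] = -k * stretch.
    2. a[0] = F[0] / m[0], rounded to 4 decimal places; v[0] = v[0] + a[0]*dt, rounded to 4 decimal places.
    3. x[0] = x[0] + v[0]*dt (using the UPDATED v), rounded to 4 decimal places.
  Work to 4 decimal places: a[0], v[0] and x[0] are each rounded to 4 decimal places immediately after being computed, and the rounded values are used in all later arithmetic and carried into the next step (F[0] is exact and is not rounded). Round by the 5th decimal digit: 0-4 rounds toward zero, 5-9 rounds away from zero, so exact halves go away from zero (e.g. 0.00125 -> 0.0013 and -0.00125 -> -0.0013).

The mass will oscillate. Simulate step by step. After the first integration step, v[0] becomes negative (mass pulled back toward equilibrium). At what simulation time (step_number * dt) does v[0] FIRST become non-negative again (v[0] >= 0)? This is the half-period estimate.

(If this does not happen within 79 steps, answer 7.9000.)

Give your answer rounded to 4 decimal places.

Answer: 1.5000

Derivation:
Step 0: x=[9.2000] v=[0.0000]
Step 1: x=[9.1347] v=[-0.6533]
Step 2: x=[9.0071] v=[-1.2762]
Step 3: x=[8.8232] v=[-1.8395]
Step 4: x=[8.5915] v=[-2.3170]
Step 5: x=[8.3229] v=[-2.6864]
Step 6: x=[8.0299] v=[-2.9304]
Step 7: x=[7.7261] v=[-3.0377]
Step 8: x=[7.4258] v=[-3.0032]
Step 9: x=[7.1429] v=[-2.8286]
Step 10: x=[6.8907] v=[-2.5220]
Step 11: x=[6.6809] v=[-2.0977]
Step 12: x=[6.5234] v=[-1.5755]
Step 13: x=[6.4254] v=[-0.9798]
Step 14: x=[6.3916] v=[-0.3383]
Step 15: x=[6.4235] v=[0.3190]
First v>=0 after going negative at step 15, time=1.5000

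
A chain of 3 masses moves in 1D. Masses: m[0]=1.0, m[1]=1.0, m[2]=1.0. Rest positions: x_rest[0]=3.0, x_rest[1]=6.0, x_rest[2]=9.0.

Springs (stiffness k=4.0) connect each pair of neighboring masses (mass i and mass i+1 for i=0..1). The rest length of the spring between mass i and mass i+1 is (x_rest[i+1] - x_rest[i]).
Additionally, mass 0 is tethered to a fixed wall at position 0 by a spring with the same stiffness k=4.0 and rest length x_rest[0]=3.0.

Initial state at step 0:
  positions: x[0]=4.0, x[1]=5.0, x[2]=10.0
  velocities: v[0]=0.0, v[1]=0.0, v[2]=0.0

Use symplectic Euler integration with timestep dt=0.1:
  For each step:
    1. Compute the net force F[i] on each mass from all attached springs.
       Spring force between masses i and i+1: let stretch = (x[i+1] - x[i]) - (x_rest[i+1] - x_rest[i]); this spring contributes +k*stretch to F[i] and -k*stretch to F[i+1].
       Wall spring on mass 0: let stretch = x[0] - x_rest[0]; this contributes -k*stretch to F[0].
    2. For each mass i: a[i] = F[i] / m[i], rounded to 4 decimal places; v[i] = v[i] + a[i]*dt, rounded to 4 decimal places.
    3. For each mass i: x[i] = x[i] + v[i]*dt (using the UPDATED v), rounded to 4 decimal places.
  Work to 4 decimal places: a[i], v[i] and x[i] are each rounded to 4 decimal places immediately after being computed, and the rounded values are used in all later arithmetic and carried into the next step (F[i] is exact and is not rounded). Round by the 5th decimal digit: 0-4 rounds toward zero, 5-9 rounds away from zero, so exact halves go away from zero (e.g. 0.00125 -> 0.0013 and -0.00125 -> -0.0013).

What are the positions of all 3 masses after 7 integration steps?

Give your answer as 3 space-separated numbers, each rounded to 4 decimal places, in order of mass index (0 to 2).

Answer: 2.2558 7.3691 8.7387

Derivation:
Step 0: x=[4.0000 5.0000 10.0000] v=[0.0000 0.0000 0.0000]
Step 1: x=[3.8800 5.1600 9.9200] v=[-1.2000 1.6000 -0.8000]
Step 2: x=[3.6560 5.4592 9.7696] v=[-2.2400 2.9920 -1.5040]
Step 3: x=[3.3579 5.8587 9.5668] v=[-2.9811 3.9949 -2.0282]
Step 4: x=[3.0255 6.3065 9.3357] v=[-3.3239 4.4778 -2.3114]
Step 5: x=[2.7033 6.7442 9.1034] v=[-3.2217 4.3771 -2.3231]
Step 6: x=[2.4346 7.1146 8.8967] v=[-2.6867 3.7044 -2.0668]
Step 7: x=[2.2558 7.3691 8.7387] v=[-1.7885 2.5452 -1.5796]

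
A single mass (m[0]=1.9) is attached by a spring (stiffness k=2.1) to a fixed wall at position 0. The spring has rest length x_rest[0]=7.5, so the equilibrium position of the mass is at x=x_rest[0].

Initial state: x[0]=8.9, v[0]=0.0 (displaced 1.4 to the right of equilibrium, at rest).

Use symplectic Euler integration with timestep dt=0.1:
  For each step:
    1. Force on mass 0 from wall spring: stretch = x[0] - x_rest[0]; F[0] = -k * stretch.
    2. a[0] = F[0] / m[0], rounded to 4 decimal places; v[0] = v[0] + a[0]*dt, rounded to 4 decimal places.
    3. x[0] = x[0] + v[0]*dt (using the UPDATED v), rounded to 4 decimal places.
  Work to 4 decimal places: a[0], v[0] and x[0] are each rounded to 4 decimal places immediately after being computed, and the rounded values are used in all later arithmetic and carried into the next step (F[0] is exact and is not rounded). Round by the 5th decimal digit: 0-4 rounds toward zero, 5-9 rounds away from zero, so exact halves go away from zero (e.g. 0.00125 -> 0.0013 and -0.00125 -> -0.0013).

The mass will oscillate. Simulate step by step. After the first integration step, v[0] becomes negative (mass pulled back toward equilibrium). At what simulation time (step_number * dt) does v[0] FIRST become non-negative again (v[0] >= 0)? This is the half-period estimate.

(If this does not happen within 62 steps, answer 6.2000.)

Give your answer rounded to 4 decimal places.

Answer: 3.0000

Derivation:
Step 0: x=[8.9000] v=[0.0000]
Step 1: x=[8.8845] v=[-0.1547]
Step 2: x=[8.8537] v=[-0.3077]
Step 3: x=[8.8080] v=[-0.4573]
Step 4: x=[8.7478] v=[-0.6019]
Step 5: x=[8.6738] v=[-0.7398]
Step 6: x=[8.5869] v=[-0.8695]
Step 7: x=[8.4879] v=[-0.9896]
Step 8: x=[8.3780] v=[-1.0988]
Step 9: x=[8.2584] v=[-1.1958]
Step 10: x=[8.1304] v=[-1.2796]
Step 11: x=[7.9955] v=[-1.3493]
Step 12: x=[7.8551] v=[-1.4041]
Step 13: x=[7.7108] v=[-1.4434]
Step 14: x=[7.5641] v=[-1.4667]
Step 15: x=[7.4167] v=[-1.4738]
Step 16: x=[7.2702] v=[-1.4646]
Step 17: x=[7.1263] v=[-1.4392]
Step 18: x=[6.9865] v=[-1.3979]
Step 19: x=[6.8524] v=[-1.3411]
Step 20: x=[6.7255] v=[-1.2695]
Step 21: x=[6.6071] v=[-1.1839]
Step 22: x=[6.4986] v=[-1.0852]
Step 23: x=[6.4012] v=[-0.9745]
Step 24: x=[6.3159] v=[-0.8531]
Step 25: x=[6.2437] v=[-0.7222]
Step 26: x=[6.1854] v=[-0.5834]
Step 27: x=[6.1416] v=[-0.4381]
Step 28: x=[6.1128] v=[-0.2880]
Step 29: x=[6.0993] v=[-0.1347]
Step 30: x=[6.1013] v=[0.0201]
First v>=0 after going negative at step 30, time=3.0000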